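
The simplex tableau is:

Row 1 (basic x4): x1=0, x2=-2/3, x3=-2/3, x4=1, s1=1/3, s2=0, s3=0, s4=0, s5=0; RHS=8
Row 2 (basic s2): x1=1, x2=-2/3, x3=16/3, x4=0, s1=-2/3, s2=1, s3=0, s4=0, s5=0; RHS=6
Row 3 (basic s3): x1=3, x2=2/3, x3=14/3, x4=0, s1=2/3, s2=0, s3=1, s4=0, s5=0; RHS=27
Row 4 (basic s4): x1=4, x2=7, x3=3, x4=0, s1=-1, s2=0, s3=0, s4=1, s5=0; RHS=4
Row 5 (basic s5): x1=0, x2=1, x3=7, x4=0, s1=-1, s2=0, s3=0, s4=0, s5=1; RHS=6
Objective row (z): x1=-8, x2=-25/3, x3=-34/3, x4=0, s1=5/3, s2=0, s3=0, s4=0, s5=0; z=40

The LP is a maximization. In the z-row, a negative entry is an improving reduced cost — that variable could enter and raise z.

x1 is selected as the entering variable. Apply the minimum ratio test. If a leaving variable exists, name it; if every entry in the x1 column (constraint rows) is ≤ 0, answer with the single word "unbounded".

Ratios: row 1 (x4): entry 0 ≤ 0, skip; row 2 (s2): 6/1 = 6; row 3 (s3): 27/3 = 9; row 4 (s4): 4/4 = 1; row 5 (s5): entry 0 ≤ 0, skip.
Minimum ratio is in the s4 row, so s4 leaves.

s4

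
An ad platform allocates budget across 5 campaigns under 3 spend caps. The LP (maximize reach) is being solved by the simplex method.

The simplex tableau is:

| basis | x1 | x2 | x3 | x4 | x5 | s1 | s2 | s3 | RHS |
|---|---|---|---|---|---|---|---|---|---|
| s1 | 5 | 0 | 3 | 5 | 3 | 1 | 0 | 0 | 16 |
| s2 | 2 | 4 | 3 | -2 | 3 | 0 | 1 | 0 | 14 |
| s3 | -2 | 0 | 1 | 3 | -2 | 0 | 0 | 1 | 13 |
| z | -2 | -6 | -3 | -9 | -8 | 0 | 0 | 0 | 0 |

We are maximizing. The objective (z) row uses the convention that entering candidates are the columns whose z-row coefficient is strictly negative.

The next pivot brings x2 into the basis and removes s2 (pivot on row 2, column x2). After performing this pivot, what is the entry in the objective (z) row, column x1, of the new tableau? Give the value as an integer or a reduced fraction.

Pivot element is row 2, column x2: 4.
Normalize row 2: new (row 2, x1) = 2/4 = 1/2.
z-row ← z-row − (-6)·(new row 2): -2 − (-6)·(1/2) = 1.

1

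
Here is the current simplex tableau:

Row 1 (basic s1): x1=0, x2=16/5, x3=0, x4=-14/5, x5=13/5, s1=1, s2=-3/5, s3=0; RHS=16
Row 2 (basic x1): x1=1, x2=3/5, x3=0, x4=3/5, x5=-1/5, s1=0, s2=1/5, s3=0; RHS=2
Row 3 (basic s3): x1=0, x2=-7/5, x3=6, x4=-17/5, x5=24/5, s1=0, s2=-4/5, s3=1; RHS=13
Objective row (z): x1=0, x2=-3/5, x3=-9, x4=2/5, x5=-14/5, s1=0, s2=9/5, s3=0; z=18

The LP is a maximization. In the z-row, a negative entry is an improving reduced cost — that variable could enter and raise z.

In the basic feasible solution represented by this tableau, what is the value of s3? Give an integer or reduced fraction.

13

s3 is basic (row 3); its value is the RHS of that row: 13.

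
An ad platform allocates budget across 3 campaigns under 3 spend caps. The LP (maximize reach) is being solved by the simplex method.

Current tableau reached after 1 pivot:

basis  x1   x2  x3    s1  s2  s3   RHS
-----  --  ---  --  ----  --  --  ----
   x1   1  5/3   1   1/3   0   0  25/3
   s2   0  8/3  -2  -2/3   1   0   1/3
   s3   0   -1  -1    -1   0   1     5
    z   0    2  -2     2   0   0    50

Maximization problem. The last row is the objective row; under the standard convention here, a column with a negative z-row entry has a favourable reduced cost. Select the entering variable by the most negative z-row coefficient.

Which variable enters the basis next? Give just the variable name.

Objective-row coefficients: x1: 0, x2: 2, x3: -2, s1: 2, s2: 0, s3: 0.
The most negative is -2 in column x3, so x3 enters.

x3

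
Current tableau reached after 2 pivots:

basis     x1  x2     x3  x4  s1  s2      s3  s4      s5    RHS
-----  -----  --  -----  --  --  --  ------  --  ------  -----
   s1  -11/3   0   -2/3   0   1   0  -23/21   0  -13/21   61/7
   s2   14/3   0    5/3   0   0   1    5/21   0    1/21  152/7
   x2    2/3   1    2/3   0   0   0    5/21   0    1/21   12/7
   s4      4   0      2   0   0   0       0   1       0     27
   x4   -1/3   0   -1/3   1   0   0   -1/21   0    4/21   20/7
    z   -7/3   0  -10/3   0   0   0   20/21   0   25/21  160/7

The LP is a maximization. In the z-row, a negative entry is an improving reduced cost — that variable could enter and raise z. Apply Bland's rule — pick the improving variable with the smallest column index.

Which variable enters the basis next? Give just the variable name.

Objective-row coefficients: x1: -7/3, x2: 0, x3: -10/3, x4: 0, s1: 0, s2: 0, s3: 20/21, s4: 0, s5: 25/21.
Improving columns: x1, x3. Bland's rule picks the smallest column index → x1.

x1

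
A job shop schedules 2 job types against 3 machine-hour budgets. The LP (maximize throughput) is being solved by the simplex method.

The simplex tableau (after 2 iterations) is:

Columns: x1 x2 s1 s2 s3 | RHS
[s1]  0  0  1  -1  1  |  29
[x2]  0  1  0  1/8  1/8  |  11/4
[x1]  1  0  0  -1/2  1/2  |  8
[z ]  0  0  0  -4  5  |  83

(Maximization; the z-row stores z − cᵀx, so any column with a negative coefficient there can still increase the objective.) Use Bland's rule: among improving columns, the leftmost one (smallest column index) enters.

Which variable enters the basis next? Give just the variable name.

s2

Objective-row coefficients: x1: 0, x2: 0, s1: 0, s2: -4, s3: 5.
Improving columns: s2. Bland's rule picks the smallest column index → s2.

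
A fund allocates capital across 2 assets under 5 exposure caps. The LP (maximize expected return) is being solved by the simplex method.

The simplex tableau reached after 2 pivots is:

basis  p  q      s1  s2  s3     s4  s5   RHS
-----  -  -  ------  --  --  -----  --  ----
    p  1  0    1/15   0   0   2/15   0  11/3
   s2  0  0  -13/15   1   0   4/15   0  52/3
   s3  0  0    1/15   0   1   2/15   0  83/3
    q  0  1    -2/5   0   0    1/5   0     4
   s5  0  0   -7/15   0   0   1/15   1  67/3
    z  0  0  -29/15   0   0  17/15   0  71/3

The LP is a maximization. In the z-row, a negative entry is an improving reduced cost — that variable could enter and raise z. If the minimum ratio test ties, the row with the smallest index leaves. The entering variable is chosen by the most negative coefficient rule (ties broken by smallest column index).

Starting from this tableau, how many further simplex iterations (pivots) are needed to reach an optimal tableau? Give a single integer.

pivot: s1 in, p out → z = 130
No improving column remains; optimal.

1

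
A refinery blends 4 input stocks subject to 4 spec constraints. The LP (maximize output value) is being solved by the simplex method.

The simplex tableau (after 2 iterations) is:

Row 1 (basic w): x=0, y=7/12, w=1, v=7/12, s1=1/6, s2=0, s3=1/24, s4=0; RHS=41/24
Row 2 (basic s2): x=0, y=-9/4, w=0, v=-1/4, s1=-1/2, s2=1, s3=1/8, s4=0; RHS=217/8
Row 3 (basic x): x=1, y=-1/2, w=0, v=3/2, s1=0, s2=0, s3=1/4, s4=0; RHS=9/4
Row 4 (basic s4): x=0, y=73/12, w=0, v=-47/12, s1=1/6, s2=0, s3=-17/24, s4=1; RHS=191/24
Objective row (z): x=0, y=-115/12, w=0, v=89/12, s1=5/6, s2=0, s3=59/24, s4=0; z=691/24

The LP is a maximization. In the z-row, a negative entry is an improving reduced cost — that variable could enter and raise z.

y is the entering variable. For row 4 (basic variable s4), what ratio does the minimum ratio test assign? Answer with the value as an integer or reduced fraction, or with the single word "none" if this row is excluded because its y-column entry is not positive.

Ratio = RHS / (y entry) = (191/24) / (73/12) = 191/146.

191/146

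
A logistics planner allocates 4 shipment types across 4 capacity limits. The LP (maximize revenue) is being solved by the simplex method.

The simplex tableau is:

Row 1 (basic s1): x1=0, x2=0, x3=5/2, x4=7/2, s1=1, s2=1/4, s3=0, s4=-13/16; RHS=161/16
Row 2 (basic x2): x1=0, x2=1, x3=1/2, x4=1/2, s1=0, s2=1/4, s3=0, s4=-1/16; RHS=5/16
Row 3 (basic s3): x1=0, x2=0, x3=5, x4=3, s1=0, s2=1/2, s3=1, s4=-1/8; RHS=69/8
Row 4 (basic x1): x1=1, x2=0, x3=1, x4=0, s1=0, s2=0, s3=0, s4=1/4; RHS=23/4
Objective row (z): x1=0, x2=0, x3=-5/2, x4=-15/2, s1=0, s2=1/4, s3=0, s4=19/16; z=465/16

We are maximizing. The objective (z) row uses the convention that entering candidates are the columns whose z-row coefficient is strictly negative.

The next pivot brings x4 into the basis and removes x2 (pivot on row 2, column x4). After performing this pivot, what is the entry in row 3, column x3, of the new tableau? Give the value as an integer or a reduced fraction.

2

Pivot element is row 2, column x4: 1/2.
Normalize row 2: new (row 2, x3) = (1/2)/(1/2) = 1.
row 3 ← row 3 − 3·(new row 2): 5 − 3·1 = 2.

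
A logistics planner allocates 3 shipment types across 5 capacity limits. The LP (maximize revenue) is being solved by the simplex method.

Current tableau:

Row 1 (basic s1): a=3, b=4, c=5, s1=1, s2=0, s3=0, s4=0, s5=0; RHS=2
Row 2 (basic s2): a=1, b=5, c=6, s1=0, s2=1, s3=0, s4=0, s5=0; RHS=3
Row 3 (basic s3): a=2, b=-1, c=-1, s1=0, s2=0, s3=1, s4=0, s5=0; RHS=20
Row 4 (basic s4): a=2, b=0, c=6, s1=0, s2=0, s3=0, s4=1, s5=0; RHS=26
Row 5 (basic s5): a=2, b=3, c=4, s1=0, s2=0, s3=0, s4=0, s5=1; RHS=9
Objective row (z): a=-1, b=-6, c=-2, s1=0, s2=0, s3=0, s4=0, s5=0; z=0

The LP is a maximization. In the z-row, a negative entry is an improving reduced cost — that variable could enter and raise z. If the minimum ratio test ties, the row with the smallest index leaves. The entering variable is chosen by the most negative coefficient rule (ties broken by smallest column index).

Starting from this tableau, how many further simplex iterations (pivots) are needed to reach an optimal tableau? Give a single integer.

pivot: b in, s1 out → z = 3
No improving column remains; optimal.

1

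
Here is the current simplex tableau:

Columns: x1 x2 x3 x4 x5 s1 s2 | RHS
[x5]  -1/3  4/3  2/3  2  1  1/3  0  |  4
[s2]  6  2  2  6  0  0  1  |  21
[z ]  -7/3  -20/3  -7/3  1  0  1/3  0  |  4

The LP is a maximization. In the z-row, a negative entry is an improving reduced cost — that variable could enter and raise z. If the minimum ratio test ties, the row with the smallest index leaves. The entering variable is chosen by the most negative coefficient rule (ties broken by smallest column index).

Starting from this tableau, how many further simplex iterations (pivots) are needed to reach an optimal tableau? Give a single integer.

pivot: x2 in, x5 out → z = 24
pivot: x1 in, s2 out → z = 432/13
No improving column remains; optimal.

2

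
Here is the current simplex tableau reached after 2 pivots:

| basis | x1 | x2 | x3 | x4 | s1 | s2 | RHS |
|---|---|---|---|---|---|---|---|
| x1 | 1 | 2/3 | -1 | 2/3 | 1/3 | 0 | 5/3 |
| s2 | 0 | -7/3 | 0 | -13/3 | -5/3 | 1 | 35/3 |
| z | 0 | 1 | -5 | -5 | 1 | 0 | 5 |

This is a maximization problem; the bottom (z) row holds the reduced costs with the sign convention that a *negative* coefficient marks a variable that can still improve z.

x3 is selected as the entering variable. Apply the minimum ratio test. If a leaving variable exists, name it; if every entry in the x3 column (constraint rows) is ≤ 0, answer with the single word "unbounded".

x3-column entries: row 1: -1, row 2: 0. All ≤ 0, so x3 can increase without bound; the LP is unbounded in this direction.

unbounded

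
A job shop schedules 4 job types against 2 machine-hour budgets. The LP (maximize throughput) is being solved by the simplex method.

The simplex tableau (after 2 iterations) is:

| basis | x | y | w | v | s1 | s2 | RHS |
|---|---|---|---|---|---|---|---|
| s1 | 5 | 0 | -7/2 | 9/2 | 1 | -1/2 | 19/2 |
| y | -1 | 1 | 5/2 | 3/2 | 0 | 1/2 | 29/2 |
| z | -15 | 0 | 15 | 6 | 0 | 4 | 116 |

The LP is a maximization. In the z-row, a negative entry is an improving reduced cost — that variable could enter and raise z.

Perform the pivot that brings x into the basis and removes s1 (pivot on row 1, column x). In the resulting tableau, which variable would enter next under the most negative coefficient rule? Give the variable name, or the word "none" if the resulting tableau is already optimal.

none

Pivot element 5. New z-row = old z-row − (-15)·(row 1/5).
Updated z-row coefficients: x: 0, y: 0, w: 9/2, v: 39/2, s1: 3, s2: 5/2.
No coefficient is strictly negative; the tableau after this pivot is optimal.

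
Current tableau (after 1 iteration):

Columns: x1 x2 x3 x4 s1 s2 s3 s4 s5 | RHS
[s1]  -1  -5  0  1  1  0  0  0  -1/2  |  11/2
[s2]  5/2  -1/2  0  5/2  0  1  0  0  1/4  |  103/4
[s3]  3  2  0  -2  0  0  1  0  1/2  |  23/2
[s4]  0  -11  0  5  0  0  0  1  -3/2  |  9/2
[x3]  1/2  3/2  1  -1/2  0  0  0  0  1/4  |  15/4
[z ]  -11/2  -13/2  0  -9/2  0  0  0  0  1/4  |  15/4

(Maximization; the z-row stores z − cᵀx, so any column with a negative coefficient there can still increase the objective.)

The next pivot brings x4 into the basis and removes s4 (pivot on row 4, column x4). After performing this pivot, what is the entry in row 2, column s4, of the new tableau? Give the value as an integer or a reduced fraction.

Pivot element is row 4, column x4: 5.
Normalize row 4: new (row 4, s4) = 1/5 = 1/5.
row 2 ← row 2 − (5/2)·(new row 4): 0 − (5/2)·(1/5) = -1/2.

-1/2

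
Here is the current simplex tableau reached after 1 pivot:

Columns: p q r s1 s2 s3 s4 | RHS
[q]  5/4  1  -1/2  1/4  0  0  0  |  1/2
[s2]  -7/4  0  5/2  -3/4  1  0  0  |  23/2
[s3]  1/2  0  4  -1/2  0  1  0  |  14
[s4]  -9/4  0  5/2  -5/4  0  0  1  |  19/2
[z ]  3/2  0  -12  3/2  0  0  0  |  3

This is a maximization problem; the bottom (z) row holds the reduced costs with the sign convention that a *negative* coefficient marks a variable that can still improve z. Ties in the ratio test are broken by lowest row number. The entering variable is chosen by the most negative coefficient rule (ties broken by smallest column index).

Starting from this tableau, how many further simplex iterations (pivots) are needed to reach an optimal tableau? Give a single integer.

1

pivot: r in, s3 out → z = 45
No improving column remains; optimal.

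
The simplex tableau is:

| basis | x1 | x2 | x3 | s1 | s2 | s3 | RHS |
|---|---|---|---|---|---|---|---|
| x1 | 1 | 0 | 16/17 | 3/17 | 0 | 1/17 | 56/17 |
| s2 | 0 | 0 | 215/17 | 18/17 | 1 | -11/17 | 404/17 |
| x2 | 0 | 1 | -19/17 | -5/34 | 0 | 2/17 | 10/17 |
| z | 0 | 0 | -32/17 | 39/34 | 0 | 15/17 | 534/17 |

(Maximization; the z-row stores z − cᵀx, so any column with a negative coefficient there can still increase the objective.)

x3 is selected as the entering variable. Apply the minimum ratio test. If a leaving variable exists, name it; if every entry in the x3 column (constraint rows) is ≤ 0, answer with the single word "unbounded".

Ratios: row 1 (x1): (56/17)/(16/17) = 7/2; row 2 (s2): (404/17)/(215/17) = 404/215; row 3 (x2): entry -19/17 ≤ 0, skip.
Minimum ratio is in the s2 row, so s2 leaves.

s2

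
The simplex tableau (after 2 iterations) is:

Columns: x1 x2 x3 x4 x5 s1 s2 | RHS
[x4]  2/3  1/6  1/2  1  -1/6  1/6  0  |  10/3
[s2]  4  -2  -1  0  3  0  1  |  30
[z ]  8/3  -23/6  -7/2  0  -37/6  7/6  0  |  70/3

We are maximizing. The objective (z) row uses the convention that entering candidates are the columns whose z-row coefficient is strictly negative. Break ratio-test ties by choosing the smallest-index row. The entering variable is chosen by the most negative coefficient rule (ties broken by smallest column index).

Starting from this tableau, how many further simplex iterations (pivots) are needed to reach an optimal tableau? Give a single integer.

2

pivot: x5 in, s2 out → z = 85
pivot: x2 in, x4 out → z = 800
No improving column remains; optimal.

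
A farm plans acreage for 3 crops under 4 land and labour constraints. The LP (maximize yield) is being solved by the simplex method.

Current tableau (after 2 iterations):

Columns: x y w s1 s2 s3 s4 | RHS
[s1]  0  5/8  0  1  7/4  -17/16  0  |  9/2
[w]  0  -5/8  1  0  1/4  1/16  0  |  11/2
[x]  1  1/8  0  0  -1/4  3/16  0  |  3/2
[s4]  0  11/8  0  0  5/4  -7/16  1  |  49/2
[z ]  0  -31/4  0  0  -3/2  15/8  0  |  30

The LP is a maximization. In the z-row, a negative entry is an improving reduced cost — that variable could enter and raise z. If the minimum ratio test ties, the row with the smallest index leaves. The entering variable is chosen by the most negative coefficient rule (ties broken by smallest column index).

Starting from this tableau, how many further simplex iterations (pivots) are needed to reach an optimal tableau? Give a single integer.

2

pivot: y in, s1 out → z = 429/5
pivot: s3 in, x out → z = 411/4
No improving column remains; optimal.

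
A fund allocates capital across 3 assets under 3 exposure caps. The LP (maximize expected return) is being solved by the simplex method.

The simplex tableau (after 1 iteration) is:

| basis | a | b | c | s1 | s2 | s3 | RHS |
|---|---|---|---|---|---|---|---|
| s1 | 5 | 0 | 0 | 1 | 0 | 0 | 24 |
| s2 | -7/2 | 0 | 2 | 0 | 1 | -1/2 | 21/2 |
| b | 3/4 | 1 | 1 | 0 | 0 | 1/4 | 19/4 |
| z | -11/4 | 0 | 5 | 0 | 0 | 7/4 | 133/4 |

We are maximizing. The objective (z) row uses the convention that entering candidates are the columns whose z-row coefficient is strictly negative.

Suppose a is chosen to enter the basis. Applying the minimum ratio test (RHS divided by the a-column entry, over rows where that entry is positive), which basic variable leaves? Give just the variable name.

Ratios: row 1 (s1): 24/5 = 24/5; row 2 (s2): entry -7/2 ≤ 0, skip; row 3 (b): (19/4)/(3/4) = 19/3.
Minimum ratio 24/5 is in the s1 row, so s1 leaves.

s1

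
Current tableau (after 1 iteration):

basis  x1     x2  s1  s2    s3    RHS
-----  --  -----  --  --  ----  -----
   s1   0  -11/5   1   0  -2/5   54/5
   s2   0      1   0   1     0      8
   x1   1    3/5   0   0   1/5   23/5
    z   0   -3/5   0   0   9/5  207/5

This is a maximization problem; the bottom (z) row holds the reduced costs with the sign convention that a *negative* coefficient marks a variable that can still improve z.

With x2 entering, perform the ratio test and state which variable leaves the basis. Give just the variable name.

Ratios: row 1 (s1): entry -11/5 ≤ 0, skip; row 2 (s2): 8/1 = 8; row 3 (x1): (23/5)/(3/5) = 23/3.
Minimum ratio 23/3 is in the x1 row, so x1 leaves.

x1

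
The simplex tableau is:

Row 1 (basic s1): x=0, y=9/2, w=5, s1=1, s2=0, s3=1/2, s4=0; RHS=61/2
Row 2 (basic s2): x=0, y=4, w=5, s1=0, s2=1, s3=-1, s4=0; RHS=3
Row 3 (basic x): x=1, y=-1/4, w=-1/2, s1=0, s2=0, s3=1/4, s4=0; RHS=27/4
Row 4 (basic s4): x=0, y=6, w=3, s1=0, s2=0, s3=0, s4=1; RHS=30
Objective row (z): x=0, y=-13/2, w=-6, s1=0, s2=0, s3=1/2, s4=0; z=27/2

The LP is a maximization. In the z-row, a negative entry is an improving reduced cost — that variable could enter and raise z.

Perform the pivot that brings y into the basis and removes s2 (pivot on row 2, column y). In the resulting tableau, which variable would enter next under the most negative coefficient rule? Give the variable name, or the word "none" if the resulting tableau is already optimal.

s3

Pivot element 4. New z-row = old z-row − (-13/2)·(row 2/4).
Updated z-row coefficients: x: 0, y: 0, w: 17/8, s1: 0, s2: 13/8, s3: -9/8, s4: 0.
The most negative is -9/8 in column s3, so s3 would enter next.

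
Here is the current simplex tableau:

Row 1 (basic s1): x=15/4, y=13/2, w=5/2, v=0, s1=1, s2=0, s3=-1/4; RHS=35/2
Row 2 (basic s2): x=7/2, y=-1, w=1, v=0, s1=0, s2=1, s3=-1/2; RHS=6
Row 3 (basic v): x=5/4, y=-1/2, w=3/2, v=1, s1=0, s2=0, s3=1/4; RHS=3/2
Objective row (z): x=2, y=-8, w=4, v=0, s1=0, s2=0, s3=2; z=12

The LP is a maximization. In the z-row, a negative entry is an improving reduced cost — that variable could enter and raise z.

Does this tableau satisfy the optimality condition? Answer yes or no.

Column y has objective-row coefficient -8, which is negative; an improving pivot exists, so not yet optimal.

no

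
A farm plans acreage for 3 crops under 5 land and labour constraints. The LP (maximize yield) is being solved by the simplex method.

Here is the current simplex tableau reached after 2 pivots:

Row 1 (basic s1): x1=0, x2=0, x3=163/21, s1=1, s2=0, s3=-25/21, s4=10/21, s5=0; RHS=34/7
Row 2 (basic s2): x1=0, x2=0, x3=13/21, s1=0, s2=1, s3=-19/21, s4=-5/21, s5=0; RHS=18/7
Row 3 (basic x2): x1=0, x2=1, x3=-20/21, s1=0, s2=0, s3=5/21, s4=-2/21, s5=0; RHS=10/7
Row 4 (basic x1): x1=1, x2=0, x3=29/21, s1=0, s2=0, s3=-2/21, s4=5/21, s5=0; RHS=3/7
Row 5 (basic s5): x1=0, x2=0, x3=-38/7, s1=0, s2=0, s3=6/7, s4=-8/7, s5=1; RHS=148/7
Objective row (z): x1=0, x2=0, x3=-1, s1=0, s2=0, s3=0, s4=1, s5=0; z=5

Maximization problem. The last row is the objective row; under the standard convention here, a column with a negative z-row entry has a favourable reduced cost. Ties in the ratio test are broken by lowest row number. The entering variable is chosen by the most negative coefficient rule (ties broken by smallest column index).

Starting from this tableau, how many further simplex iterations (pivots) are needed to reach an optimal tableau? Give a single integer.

2

pivot: x3 in, x1 out → z = 154/29
pivot: s3 in, x2 out → z = 6
No improving column remains; optimal.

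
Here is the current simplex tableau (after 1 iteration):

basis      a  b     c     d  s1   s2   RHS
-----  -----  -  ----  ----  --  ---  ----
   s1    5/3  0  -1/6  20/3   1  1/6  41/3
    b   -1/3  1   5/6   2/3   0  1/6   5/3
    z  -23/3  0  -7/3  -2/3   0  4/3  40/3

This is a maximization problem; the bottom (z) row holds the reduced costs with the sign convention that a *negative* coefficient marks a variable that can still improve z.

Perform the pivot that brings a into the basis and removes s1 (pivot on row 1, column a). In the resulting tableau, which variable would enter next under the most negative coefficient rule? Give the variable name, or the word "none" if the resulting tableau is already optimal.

c

Pivot element 5/3. New z-row = old z-row − (-23/3)·(row 1/(5/3)).
Updated z-row coefficients: a: 0, b: 0, c: -31/10, d: 30, s1: 23/5, s2: 21/10.
The most negative is -31/10 in column c, so c would enter next.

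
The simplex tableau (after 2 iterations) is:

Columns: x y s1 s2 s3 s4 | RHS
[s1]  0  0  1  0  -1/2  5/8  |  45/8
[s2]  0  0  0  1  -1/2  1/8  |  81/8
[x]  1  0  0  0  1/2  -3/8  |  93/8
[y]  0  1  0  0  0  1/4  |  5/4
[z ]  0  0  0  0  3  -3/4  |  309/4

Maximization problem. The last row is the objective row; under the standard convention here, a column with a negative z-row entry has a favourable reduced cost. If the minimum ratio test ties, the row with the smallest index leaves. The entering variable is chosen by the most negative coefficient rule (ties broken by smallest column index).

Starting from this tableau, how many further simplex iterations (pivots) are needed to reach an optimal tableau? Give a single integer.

1

pivot: s4 in, y out → z = 81
No improving column remains; optimal.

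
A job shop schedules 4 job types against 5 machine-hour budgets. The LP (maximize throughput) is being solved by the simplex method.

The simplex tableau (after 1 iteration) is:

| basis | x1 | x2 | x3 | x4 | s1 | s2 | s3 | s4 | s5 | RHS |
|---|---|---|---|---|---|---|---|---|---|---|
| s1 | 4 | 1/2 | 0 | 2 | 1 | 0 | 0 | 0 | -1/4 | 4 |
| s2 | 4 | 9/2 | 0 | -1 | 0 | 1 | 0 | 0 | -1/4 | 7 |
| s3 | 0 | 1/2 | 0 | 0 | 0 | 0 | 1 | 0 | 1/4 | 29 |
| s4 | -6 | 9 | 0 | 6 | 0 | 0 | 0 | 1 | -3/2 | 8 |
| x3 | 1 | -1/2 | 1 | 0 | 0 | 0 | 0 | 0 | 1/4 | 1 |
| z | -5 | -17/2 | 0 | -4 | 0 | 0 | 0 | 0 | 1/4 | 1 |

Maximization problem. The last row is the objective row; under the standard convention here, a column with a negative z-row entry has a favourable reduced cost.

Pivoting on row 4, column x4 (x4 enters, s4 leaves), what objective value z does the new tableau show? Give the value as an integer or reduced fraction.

19/3

Minimum ratio for x4: 8/6 = 4/3.
z changes by −(z-row coeff of x4)·ratio = −(-4)·(4/3) = 16/3.
New z = 1 + (16/3) = 19/3.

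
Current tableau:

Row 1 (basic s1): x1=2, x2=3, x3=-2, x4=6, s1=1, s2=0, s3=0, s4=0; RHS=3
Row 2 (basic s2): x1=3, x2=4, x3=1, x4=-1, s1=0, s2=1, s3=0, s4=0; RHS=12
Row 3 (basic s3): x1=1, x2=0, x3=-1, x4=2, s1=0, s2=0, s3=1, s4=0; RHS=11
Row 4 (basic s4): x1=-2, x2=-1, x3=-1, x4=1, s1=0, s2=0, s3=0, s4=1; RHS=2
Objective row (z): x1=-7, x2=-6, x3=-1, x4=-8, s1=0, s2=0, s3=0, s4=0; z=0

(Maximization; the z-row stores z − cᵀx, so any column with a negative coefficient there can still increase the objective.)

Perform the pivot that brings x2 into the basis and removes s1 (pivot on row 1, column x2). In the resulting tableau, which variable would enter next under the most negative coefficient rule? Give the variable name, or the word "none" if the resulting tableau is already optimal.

Pivot element 3. New z-row = old z-row − (-6)·(row 1/3).
Updated z-row coefficients: x1: -3, x2: 0, x3: -5, x4: 4, s1: 2, s2: 0, s3: 0, s4: 0.
The most negative is -5 in column x3, so x3 would enter next.

x3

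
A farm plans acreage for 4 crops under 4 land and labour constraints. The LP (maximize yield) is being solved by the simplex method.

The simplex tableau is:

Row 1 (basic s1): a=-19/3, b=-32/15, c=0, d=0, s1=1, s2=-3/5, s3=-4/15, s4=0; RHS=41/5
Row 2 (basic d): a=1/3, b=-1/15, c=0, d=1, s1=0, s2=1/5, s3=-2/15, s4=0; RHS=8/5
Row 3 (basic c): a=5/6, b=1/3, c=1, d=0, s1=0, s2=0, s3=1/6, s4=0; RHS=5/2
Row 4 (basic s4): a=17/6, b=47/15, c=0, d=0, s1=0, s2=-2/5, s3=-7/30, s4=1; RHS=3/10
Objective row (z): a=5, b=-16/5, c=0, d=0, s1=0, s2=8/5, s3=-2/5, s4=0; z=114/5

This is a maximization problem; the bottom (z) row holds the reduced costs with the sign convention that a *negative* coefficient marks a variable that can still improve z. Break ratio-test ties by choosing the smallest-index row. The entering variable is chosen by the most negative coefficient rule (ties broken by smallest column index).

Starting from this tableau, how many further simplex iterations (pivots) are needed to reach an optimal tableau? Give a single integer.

pivot: b in, s4 out → z = 1086/47
pivot: s3 in, c out → z = 94/3
No improving column remains; optimal.

2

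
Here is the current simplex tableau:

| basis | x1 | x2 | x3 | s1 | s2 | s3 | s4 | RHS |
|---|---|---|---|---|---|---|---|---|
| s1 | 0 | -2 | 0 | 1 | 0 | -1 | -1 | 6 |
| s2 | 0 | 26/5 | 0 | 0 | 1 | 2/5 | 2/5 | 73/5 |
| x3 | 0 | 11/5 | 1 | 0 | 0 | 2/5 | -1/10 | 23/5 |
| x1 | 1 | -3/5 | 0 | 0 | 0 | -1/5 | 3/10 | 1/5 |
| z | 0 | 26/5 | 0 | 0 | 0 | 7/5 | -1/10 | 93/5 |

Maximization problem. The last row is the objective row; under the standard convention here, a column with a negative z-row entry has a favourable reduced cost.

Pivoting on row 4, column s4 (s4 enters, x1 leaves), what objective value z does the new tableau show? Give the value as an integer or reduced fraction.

Minimum ratio for s4: (1/5)/(3/10) = 2/3.
z changes by −(z-row coeff of s4)·ratio = −(-1/10)·(2/3) = 1/15.
New z = 93/5 + (1/15) = 56/3.

56/3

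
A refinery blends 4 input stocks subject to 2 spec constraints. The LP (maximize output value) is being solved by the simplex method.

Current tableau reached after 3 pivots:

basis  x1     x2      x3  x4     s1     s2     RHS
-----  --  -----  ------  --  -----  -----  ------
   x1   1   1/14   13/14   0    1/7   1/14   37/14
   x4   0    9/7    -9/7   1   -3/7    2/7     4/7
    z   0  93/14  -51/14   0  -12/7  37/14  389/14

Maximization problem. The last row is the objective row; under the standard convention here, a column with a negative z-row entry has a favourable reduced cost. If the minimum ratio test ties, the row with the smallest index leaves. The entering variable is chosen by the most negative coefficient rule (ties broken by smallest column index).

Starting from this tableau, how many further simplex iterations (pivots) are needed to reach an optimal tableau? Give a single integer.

pivot: x3 in, x1 out → z = 496/13
pivot: s1 in, x3 out → z = 119/2
No improving column remains; optimal.

2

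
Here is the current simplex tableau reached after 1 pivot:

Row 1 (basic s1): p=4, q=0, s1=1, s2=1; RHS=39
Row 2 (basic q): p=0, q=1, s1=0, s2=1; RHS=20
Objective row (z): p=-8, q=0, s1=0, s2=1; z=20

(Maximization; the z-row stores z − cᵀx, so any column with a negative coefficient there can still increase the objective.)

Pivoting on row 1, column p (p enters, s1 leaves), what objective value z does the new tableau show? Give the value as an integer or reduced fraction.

98

Minimum ratio for p: 39/4 = 39/4.
z changes by −(z-row coeff of p)·ratio = −(-8)·(39/4) = 78.
New z = 20 + 78 = 98.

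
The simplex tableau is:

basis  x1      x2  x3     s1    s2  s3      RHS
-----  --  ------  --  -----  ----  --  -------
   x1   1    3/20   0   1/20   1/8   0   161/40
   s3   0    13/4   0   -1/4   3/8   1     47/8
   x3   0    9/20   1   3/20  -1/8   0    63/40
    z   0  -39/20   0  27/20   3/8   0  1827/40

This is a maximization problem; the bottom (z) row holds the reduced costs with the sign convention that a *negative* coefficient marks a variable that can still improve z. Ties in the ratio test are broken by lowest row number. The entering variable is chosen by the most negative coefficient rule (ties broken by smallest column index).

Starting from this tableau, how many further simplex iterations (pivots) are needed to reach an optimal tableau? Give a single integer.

1

pivot: x2 in, s3 out → z = 246/5
No improving column remains; optimal.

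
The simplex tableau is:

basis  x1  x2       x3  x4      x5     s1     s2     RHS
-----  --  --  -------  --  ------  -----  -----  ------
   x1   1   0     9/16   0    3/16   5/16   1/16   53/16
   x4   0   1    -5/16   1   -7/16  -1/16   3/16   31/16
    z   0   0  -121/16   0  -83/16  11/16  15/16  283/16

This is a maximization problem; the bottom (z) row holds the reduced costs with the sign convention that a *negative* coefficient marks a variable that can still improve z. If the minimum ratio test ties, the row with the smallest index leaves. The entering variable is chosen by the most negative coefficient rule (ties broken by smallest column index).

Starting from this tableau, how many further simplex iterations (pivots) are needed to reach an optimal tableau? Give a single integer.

pivot: x3 in, x1 out → z = 560/9
pivot: x5 in, x3 out → z = 328/3
No improving column remains; optimal.

2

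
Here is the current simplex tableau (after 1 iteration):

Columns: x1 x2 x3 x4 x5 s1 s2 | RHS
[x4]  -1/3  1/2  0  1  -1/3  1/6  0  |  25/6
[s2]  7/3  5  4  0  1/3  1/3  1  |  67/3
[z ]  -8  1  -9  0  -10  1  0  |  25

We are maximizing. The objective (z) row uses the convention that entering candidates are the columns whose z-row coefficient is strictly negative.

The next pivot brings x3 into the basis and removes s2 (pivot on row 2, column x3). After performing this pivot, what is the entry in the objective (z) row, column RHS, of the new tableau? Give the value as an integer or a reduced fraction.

Pivot element is row 2, column x3: 4.
Normalize row 2: new (row 2, RHS) = (67/3)/4 = 67/12.
z-row ← z-row − (-9)·(new row 2): 25 − (-9)·(67/12) = 301/4.

301/4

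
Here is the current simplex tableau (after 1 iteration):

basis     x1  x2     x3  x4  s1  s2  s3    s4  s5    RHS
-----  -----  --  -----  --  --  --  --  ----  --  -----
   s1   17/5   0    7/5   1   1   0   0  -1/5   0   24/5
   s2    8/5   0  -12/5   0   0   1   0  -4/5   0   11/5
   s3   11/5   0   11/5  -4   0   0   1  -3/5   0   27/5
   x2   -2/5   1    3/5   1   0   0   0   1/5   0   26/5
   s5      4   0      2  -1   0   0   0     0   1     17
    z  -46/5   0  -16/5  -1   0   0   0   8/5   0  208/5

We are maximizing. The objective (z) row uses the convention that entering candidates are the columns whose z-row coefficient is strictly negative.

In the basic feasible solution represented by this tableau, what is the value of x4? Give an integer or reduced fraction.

0

x4 is nonbasic (not in the basis column), so its value in the current BFS is 0.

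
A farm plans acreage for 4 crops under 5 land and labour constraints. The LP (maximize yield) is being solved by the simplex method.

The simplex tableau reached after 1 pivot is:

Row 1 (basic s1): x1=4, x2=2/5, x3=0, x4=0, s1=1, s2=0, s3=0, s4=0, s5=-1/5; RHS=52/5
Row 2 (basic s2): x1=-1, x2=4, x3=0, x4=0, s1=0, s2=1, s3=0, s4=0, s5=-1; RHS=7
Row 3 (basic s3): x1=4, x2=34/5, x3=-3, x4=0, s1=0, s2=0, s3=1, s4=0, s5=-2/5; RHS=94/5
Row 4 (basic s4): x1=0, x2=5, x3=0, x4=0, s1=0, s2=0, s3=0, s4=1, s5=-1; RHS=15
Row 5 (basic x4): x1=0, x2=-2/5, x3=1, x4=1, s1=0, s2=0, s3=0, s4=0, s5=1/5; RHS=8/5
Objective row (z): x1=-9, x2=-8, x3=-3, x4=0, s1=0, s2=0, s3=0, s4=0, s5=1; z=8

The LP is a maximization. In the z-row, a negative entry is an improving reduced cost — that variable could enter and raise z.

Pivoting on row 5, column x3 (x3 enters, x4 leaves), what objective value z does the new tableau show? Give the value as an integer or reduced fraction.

Minimum ratio for x3: (8/5)/1 = 8/5.
z changes by −(z-row coeff of x3)·ratio = −(-3)·(8/5) = 24/5.
New z = 8 + (24/5) = 64/5.

64/5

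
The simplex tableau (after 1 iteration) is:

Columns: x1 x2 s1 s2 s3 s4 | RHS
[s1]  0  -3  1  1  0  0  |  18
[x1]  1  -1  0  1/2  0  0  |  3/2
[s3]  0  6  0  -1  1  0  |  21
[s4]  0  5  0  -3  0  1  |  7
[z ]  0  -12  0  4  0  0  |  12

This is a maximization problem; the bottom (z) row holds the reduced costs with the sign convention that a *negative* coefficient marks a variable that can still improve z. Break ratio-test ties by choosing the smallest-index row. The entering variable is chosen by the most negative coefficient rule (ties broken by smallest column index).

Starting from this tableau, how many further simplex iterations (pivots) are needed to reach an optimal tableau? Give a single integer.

pivot: x2 in, s4 out → z = 144/5
pivot: s2 in, s3 out → z = 576/13
No improving column remains; optimal.

2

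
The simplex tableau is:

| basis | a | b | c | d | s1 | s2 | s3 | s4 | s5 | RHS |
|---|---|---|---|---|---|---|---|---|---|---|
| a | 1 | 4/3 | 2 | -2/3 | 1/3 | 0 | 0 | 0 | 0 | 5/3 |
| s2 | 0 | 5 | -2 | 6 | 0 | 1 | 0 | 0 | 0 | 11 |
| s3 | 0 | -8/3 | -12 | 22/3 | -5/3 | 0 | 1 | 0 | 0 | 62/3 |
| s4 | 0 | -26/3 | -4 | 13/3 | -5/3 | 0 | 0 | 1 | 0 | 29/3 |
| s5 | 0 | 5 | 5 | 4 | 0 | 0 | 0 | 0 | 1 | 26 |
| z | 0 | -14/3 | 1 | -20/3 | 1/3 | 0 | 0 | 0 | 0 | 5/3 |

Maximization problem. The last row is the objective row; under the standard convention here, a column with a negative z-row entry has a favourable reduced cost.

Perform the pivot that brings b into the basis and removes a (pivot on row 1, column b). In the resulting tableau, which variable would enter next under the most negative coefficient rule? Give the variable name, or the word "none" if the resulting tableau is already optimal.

d

Pivot element 4/3. New z-row = old z-row − (-14/3)·(row 1/(4/3)).
Updated z-row coefficients: a: 7/2, b: 0, c: 8, d: -9, s1: 3/2, s2: 0, s3: 0, s4: 0, s5: 0.
The most negative is -9 in column d, so d would enter next.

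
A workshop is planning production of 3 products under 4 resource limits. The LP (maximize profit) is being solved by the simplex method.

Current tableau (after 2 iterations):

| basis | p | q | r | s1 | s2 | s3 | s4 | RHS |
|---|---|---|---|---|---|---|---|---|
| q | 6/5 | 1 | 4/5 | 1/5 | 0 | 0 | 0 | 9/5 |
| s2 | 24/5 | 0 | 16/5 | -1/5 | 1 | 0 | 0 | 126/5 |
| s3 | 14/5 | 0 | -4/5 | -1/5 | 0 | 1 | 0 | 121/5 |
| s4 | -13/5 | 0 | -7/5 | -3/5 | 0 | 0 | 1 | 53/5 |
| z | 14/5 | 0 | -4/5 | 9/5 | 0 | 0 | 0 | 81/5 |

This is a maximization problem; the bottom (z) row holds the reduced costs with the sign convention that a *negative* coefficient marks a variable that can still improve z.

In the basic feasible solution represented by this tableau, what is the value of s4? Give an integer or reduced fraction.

53/5

s4 is basic (row 4); its value is the RHS of that row: 53/5.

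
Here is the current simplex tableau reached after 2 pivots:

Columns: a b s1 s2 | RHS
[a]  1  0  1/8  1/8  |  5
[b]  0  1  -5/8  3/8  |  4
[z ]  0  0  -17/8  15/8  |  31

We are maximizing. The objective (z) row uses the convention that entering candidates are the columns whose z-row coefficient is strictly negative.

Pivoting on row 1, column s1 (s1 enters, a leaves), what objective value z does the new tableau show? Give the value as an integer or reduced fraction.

116

Minimum ratio for s1: 5/(1/8) = 40.
z changes by −(z-row coeff of s1)·ratio = −(-17/8)·40 = 85.
New z = 31 + 85 = 116.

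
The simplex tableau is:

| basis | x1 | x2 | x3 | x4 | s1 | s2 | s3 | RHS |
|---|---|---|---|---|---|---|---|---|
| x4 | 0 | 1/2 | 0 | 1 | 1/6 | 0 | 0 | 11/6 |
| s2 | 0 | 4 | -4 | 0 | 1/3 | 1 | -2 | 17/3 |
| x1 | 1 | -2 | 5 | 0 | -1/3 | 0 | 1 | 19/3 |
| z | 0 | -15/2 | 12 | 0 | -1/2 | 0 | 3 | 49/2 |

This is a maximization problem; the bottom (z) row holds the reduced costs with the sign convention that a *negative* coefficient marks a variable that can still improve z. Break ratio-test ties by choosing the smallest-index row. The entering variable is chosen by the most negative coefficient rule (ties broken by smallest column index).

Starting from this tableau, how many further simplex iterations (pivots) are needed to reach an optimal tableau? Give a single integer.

2

pivot: x2 in, s2 out → z = 281/8
pivot: s3 in, x4 out → z = 77/2
No improving column remains; optimal.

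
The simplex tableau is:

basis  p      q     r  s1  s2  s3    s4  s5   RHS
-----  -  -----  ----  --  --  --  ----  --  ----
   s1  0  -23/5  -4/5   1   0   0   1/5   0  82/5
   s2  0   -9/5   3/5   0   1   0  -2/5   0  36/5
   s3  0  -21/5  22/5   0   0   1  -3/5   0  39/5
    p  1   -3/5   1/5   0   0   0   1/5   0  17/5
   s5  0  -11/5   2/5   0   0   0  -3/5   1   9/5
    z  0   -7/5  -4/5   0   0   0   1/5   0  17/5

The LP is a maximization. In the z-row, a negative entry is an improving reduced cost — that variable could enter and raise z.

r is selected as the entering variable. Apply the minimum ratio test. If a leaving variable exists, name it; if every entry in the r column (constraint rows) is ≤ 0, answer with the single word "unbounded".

Ratios: row 1 (s1): entry -4/5 ≤ 0, skip; row 2 (s2): (36/5)/(3/5) = 12; row 3 (s3): (39/5)/(22/5) = 39/22; row 4 (p): (17/5)/(1/5) = 17; row 5 (s5): (9/5)/(2/5) = 9/2.
Minimum ratio is in the s3 row, so s3 leaves.

s3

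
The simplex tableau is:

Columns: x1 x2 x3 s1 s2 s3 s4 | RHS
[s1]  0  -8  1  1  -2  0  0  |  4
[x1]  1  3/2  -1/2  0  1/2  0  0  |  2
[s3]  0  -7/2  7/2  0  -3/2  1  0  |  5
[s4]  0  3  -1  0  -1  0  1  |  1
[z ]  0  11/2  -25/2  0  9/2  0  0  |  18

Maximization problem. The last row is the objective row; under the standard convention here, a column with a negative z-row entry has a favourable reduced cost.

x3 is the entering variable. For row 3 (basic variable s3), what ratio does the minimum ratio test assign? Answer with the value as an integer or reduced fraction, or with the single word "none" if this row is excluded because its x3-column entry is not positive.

10/7

Ratio = RHS / (x3 entry) = 5 / (7/2) = 10/7.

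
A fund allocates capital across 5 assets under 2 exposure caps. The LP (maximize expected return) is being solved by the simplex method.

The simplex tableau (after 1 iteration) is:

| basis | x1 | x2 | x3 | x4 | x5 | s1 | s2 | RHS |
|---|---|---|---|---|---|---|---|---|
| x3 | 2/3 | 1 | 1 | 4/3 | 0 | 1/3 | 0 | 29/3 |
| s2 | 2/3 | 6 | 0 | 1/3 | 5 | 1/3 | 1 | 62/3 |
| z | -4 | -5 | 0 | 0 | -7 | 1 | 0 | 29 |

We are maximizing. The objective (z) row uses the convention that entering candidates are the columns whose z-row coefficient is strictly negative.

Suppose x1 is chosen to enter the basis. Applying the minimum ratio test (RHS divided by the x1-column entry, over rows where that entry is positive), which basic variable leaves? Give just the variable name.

x3

Ratios: row 1 (x3): (29/3)/(2/3) = 29/2; row 2 (s2): (62/3)/(2/3) = 31.
Minimum ratio 29/2 is in the x3 row, so x3 leaves.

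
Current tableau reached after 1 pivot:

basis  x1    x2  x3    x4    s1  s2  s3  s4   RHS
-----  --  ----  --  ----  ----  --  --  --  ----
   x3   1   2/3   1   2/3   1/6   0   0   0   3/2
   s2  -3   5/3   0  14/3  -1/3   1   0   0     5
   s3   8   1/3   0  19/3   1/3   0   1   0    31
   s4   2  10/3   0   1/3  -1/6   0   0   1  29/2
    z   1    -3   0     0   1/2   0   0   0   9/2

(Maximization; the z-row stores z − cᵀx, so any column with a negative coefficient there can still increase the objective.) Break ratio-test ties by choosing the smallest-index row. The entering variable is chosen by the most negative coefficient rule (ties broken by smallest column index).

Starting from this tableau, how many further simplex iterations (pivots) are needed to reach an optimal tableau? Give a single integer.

1

pivot: x2 in, x3 out → z = 45/4
No improving column remains; optimal.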